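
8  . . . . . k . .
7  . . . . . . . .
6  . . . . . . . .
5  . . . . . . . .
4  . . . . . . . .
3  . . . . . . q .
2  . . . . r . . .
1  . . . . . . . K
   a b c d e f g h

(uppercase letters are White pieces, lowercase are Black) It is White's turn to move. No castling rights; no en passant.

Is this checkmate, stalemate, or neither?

White to move; white king on h1.
In check: no.
King squares — g1: attacked by Qg3; g2: attacked by Re2; h2: attacked by Re2.
Legal moves for White: none.
Not in check and no legal moves → stalemate.

stalemate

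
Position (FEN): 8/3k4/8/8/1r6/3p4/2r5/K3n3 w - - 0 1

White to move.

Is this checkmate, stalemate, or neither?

White to move; white king on a1.
In check: no.
King squares — b1: attacked by Rb4; a2: attacked by Rc2; b2: attacked by Rc2.
Legal moves for White: none.
Not in check and no legal moves → stalemate.

stalemate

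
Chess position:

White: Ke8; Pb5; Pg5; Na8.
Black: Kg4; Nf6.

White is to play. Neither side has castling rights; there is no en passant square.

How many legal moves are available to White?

White to move; king on e8.
In check: yes, from the black knight on f6.
Legal moves: Kf8, Kd8, Kf7, Ke7, gxf6.
Count: 5.

5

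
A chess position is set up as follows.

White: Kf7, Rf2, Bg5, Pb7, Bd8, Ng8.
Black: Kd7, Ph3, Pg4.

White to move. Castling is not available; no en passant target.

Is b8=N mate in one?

After b8=N: black king on d7; in check: yes, from the white knight on b8.
Black has 2 legal replies: Kc8, Kd6.
In check but a legal move exists → not checkmate.

no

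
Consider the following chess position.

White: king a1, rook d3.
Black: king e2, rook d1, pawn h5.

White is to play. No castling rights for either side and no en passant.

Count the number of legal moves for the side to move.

3

White to move; king on a1.
In check: yes, from the black rook on d1.
Legal moves: Kb2, Ka2, Rxd1.
Count: 3.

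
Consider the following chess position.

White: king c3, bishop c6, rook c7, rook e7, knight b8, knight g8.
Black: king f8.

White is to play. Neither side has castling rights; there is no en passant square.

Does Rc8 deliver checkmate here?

yes

After Rc8: black king on f8; in check: yes, from the white rook on c8.
King squares — e7: attacked by Ng8; f7: attacked by Re7; g7: attacked by Re7; e8: attacked by Bc6; g8: attacked by Rc8.
Black has no legal moves → checkmate.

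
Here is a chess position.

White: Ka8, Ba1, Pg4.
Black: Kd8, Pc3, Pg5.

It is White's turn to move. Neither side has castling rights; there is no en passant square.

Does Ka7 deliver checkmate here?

no

After Ka7: black king on d8; in check: no.
Black is not in check, so this cannot be checkmate.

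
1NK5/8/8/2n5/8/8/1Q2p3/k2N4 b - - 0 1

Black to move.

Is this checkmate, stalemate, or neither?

checkmate

Black to move; black king on a1.
In check: yes, from the white queen on b2.
King squares — b1: attacked by Qb2; a2: attacked by Qb2; b2: attacked by Nd1.
Legal moves for Black: none.
In check with no legal moves → checkmate.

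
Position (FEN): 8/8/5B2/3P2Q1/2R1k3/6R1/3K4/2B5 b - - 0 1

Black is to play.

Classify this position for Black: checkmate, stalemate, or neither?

Black to move; black king on e4.
In check: yes, from the white rook on c4.
King squares — d3: attacked by Kd2; e3: attacked by Kd2; f3: attacked by Rg3; d4: attacked by Rc4; f4: attacked by Rc4; d5: attacked by Qg5; e5: attacked by Qg5; f5: attacked by Qg5.
Legal moves for Black: none.
In check with no legal moves → checkmate.

checkmate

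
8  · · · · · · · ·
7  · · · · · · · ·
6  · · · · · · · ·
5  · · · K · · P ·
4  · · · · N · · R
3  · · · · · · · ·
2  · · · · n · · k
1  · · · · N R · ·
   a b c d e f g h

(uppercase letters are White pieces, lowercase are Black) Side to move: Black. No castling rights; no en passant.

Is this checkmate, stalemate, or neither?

Black to move; black king on h2.
In check: yes, from the white rook on h4.
King squares — g1: attacked by Rf1; h1: attacked by Rf1; g2: attacked by Ne1; g3: attacked by Ne4; h3: attacked by Rh4.
Legal moves for Black: none.
In check with no legal moves → checkmate.

checkmate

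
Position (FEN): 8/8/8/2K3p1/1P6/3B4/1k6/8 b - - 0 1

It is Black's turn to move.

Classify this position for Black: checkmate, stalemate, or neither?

neither

Black to move; black king on b2.
In check: no.
Legal moves for Black: Kc3, Kb3, Ka3, Ka2, Kc1, Ka1, g4.
Black has 7 legal moves and is not in check → neither.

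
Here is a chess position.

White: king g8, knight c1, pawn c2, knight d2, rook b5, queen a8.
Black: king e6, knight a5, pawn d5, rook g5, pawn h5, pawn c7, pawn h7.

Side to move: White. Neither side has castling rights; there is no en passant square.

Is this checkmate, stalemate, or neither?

White to move; white king on g8.
In check: yes, from the black rook on g5.
Legal moves for White: Kh8, Kf8, Kxh7.
White is in check but has 3 legal moves → neither.

neither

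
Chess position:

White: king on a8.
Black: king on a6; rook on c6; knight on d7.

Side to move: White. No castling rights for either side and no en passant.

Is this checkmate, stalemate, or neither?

White to move; white king on a8.
In check: no.
King squares — a7: attacked by Ka6; b7: attacked by Ka6; b8: attacked by Nd7.
Legal moves for White: none.
Not in check and no legal moves → stalemate.

stalemate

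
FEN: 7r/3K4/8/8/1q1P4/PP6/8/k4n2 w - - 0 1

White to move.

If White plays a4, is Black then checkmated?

After a4: black king on a1; in check: no.
Black is not in check, so this cannot be checkmate.

no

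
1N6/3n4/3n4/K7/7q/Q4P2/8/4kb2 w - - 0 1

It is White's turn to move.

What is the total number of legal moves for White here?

16

White to move; king on a5.
In check: no.
Legal moves: Nxd7, Nc6, Na6, Qxd6, Qc5, Qb4+, Qa4, Qe3+, Qd3, Qc3+, Qb3, Qb2, Qa2, Qc1+, Qa1+, f4.
Count: 16.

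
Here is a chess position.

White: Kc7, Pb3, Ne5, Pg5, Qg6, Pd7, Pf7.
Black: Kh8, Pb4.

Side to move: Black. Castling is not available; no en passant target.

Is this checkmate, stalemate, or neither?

Black to move; black king on h8.
In check: no.
King squares — g7: attacked by Qg6; h7: attacked by Qg6; g8: attacked by Qg6.
Legal moves for Black: none.
Not in check and no legal moves → stalemate.

stalemate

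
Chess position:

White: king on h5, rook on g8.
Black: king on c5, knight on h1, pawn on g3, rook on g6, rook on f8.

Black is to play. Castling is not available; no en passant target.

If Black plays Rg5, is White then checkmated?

no

After Rg5: white king on h5; in check: yes, from the black rook on g5.
White has 4 legal replies: Kh6, Kxg5, Kh4, Rxg5+.
In check but a legal move exists → not checkmate.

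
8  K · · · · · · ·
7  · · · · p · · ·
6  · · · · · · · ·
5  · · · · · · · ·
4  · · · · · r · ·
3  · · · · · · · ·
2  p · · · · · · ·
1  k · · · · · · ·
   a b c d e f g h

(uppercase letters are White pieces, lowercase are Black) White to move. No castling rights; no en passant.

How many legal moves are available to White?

White to move; king on a8.
In check: no.
Legal moves: Kb8, Kb7, Ka7.
Count: 3.

3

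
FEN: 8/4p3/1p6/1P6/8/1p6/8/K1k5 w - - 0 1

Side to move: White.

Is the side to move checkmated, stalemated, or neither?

White to move; white king on a1.
In check: no.
King squares — b1: attacked by Kc1; a2: attacked by Pb3; b2: attacked by Kc1.
Legal moves for White: none.
Not in check and no legal moves → stalemate.

stalemate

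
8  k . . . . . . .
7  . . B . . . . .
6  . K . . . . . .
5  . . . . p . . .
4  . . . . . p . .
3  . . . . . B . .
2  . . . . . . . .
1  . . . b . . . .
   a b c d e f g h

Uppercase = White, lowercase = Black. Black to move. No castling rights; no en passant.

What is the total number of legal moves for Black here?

2

Black to move; king on a8.
In check: yes, from the white bishop on f3.
Legal moves: Bxf3, e4.
Count: 2.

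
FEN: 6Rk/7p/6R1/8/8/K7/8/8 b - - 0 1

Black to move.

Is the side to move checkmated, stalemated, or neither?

checkmate

Black to move; black king on h8.
In check: yes, from the white rook on g8.
King squares — g7: attacked by Rg6; h7: own pawn; g8: attacked by Rg6.
Legal moves for Black: none.
In check with no legal moves → checkmate.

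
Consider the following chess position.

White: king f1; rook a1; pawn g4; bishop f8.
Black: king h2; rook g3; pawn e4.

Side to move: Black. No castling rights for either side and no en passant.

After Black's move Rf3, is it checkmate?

After Rf3: white king on f1; in check: yes, from the black rook on f3.
White has 2 legal replies: Ke2, Ke1.
In check but a legal move exists → not checkmate.

no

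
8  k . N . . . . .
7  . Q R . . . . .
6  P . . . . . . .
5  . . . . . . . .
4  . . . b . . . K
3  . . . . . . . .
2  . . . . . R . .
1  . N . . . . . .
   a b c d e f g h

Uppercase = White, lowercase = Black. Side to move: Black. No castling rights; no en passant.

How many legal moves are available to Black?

0

Black to move; king on a8.
In check: yes, from the white queen on b7.
Legal moves: none.
Count: 0.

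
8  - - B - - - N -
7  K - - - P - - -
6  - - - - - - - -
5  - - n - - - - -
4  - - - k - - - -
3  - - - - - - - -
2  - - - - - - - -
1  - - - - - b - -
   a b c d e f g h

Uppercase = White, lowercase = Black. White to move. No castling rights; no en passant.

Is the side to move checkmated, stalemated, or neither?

White to move; white king on a7.
In check: no.
Legal moves for White: Nh6, Nf6, Bd7, Bb7, Be6, Ba6, Bf5, Bg4, Bh3, Kb8, Ka8, Kb6, e8=Q, e8=R, e8=B, e8=N.
White has 16 legal moves and is not in check → neither.

neither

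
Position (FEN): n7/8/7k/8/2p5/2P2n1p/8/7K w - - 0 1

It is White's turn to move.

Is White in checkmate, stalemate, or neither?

stalemate

White to move; white king on h1.
In check: no.
King squares — g1: attacked by Nf3; g2: attacked by Ph3; h2: attacked by Nf3.
Legal moves for White: none.
Not in check and no legal moves → stalemate.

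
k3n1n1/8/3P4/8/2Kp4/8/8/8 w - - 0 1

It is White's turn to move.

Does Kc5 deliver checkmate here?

no

After Kc5: black king on a8; in check: no.
Black is not in check, so this cannot be checkmate.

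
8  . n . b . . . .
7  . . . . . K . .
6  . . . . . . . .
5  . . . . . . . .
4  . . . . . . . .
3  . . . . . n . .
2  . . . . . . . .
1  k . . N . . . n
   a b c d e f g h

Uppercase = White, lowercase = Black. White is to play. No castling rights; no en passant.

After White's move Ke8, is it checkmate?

After Ke8: black king on a1; in check: no.
Black is not in check, so this cannot be checkmate.

no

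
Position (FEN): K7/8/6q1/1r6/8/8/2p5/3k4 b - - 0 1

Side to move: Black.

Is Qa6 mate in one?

yes

After Qa6: white king on a8; in check: yes, from the black queen on a6.
King squares — a7: attacked by Qa6; b7: attacked by Rb5; b8: attacked by Rb5.
White has no legal moves → checkmate.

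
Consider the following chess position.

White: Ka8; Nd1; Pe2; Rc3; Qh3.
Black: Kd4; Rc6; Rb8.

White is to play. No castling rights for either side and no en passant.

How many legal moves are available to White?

White to move; king on a8.
In check: yes, from the black rook on b8.
Legal moves: Kxb8, Ka7.
Count: 2.

2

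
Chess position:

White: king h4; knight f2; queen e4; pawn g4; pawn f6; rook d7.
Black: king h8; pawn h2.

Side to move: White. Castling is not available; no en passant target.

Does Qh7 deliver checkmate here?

yes

After Qh7: black king on h8; in check: yes, from the white queen on h7.
King squares — g7: attacked by Pf6; h7: attacked by Rd7; g8: attacked by Qh7.
Black has no legal moves → checkmate.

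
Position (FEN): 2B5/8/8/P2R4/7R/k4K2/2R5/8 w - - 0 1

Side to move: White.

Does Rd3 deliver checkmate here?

yes

After Rd3: black king on a3; in check: yes, from the white rook on d3.
King squares — a2: attacked by Rc2; b2: attacked by Rc2; b3: attacked by Rd3; a4: attacked by Rh4; b4: attacked by Rh4.
Black has no legal moves → checkmate.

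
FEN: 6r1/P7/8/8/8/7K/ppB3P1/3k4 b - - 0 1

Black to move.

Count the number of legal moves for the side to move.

5

Black to move; king on d1.
In check: yes, from the white bishop on c2.
Legal moves: Ke2, Kd2, Kxc2, Ke1, Kc1.
Count: 5.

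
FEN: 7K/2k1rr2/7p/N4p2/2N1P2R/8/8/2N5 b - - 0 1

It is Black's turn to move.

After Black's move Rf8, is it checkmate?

After Rf8: white king on h8; in check: yes, from the black rook on f8.
King squares — g7: attacked by Re7; h7: attacked by Re7; g8: attacked by Rf8.
White has no legal moves → checkmate.

yes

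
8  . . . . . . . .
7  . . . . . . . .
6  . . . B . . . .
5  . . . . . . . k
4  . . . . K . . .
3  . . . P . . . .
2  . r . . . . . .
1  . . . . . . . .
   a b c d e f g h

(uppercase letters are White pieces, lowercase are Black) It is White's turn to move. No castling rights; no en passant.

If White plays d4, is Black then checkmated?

no

After d4: black king on h5; in check: no.
Black is not in check, so this cannot be checkmate.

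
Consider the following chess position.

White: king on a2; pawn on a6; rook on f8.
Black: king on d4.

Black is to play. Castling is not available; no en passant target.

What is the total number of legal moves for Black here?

8

Black to move; king on d4.
In check: no.
Legal moves: Ke5, Kd5, Kc5, Ke4, Kc4, Ke3, Kd3, Kc3.
Count: 8.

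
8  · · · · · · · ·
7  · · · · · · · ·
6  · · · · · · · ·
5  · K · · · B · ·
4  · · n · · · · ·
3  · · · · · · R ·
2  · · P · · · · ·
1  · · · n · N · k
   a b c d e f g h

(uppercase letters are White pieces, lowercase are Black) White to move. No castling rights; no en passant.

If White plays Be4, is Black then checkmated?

yes

After Be4: black king on h1; in check: yes, from the white bishop on e4.
King squares — g1: attacked by Rg3; g2: attacked by Rg3; h2: attacked by Nf1.
Black has no legal moves → checkmate.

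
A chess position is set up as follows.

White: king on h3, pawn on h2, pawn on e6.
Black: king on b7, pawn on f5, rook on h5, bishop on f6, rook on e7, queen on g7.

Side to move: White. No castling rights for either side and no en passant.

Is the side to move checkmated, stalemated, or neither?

White to move; white king on h3.
In check: yes, from the black rook on h5.
King squares — g2: attacked by Qg7; h2: own pawn; g3: attacked by Qg7; g4: attacked by Pf5; h4: attacked by Rh5.
Legal moves for White: none.
In check with no legal moves → checkmate.

checkmate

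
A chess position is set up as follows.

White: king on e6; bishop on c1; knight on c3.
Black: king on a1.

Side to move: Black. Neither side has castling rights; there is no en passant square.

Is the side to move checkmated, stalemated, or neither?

stalemate

Black to move; black king on a1.
In check: no.
King squares — b1: attacked by Nc3; a2: attacked by Nc3; b2: attacked by Bc1.
Legal moves for Black: none.
Not in check and no legal moves → stalemate.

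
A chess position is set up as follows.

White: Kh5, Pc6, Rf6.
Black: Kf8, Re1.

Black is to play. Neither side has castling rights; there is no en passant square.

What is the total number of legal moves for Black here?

4

Black to move; king on f8.
In check: yes, from the white rook on f6.
Legal moves: Kg8, Ke8, Kg7, Ke7.
Count: 4.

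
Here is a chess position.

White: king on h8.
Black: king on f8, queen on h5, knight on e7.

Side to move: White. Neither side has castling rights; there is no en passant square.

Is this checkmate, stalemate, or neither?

checkmate

White to move; white king on h8.
In check: yes, from the black queen on h5.
King squares — g7: attacked by Kf8; h7: attacked by Qh5; g8: attacked by Ne7.
Legal moves for White: none.
In check with no legal moves → checkmate.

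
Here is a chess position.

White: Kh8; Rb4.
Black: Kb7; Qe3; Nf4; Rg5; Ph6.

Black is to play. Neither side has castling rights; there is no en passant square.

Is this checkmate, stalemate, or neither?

neither

Black to move; black king on b7.
In check: yes, from the white rook on b4.
King squares — a6: available; b6: attacked by Rb4; c6: available; a7: available; c7: available; a8: available; b8: attacked by Rb4; c8: available.
Legal moves for Black: Kc8, Ka8, Kc7, Ka7, Kc6, Ka6, Rb5, Qb6.
Black is in check but has 8 legal moves → neither.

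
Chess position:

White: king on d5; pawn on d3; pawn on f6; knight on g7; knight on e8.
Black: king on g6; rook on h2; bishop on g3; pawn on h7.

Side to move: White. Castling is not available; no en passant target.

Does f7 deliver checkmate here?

After f7: black king on g6; in check: no.
Black is not in check, so this cannot be checkmate.

no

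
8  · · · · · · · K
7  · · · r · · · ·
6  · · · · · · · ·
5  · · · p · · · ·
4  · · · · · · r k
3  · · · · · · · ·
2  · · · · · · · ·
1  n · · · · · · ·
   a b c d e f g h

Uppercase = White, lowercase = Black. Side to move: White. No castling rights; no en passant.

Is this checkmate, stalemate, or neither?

White to move; white king on h8.
In check: no.
King squares — g7: attacked by Rg4; h7: attacked by Rd7; g8: attacked by Rg4.
Legal moves for White: none.
Not in check and no legal moves → stalemate.

stalemate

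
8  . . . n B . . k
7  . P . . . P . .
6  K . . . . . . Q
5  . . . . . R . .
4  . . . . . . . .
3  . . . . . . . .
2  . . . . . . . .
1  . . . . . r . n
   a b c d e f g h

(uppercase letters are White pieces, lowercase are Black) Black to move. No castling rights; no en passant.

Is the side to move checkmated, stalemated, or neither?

Black to move; black king on h8.
In check: yes, from the white queen on h6.
King squares — g7: attacked by Qh6; h7: attacked by Qh6; g8: attacked by Pf7.
Legal moves for Black: none.
In check with no legal moves → checkmate.

checkmate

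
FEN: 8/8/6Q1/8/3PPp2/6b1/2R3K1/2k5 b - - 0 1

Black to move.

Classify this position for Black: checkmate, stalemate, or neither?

neither

Black to move; black king on c1.
In check: yes, from the white rook on c2.
Legal moves for Black: Kxc2, Kd1, Kb1.
Black is in check but has 3 legal moves → neither.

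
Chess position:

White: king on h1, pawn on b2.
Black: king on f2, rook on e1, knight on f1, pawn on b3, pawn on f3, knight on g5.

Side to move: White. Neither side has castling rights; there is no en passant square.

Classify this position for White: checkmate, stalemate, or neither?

White to move; white king on h1.
In check: no.
King squares — g1: attacked by Kf2; g2: attacked by Kf2; h2: attacked by Nf1.
Legal moves for White: none.
Not in check and no legal moves → stalemate.

stalemate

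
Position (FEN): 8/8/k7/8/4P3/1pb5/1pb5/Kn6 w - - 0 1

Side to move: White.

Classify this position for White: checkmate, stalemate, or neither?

checkmate

White to move; white king on a1.
In check: yes, from the black pawn on b2.
King squares — b1: attacked by Bc2; a2: attacked by Pb3; b2: attacked by Bc3.
Legal moves for White: none.
In check with no legal moves → checkmate.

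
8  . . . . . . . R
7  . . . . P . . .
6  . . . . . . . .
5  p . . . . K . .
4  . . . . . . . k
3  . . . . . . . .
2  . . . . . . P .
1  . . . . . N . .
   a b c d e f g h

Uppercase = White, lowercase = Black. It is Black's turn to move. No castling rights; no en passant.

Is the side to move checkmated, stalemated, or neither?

checkmate

Black to move; black king on h4.
In check: yes, from the white rook on h8.
King squares — g3: attacked by Nf1; h3: attacked by Pg2; g4: attacked by Kf5; g5: attacked by Kf5; h5: attacked by Rh8.
Legal moves for Black: none.
In check with no legal moves → checkmate.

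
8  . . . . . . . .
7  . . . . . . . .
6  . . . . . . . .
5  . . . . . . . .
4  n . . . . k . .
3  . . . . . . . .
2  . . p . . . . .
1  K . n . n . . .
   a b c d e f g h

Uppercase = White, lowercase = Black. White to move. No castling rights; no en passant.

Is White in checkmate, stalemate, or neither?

stalemate

White to move; white king on a1.
In check: no.
King squares — b1: attacked by Pc2; a2: attacked by Nc1; b2: attacked by Na4.
Legal moves for White: none.
Not in check and no legal moves → stalemate.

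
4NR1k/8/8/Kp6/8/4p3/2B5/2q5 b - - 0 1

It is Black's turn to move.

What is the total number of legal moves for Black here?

0

Black to move; king on h8.
In check: yes, from the white rook on f8.
Legal moves: none.
Count: 0.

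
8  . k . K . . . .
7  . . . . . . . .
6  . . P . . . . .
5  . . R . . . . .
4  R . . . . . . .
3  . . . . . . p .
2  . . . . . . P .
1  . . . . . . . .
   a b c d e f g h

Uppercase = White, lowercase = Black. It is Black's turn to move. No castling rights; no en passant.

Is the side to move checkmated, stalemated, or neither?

stalemate

Black to move; black king on b8.
In check: no.
King squares — a7: attacked by Ra4; b7: attacked by Pc6; c7: attacked by Kd8; a8: attacked by Ra4; c8: attacked by Kd8.
Legal moves for Black: none.
Not in check and no legal moves → stalemate.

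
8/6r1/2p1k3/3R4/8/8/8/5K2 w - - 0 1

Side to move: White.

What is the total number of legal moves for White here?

17

White to move; king on f1.
In check: no.
Legal moves: Rd8, Rd7, Rd6+, Rh5, Rg5, Rf5, Re5+, Rc5, Rb5, Ra5, Rd4, Rd3, Rd2, Rd1, Kf2, Ke2, Ke1.
Count: 17.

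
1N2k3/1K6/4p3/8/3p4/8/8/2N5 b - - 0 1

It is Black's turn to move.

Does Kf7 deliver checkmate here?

no

After Kf7: white king on b7; in check: no.
White is not in check, so this cannot be checkmate.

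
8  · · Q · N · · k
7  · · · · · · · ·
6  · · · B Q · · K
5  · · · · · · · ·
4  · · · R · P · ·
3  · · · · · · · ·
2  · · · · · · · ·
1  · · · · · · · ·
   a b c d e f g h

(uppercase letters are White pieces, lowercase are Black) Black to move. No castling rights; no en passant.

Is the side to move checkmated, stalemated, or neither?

Black to move; black king on h8.
In check: no.
King squares — g7: attacked by Kh6; h7: attacked by Kh6; g8: attacked by Qe6.
Legal moves for Black: none.
Not in check and no legal moves → stalemate.

stalemate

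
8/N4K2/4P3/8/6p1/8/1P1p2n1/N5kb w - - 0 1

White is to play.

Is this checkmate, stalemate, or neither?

neither

White to move; white king on f7.
In check: no.
Legal moves for White: Kg8, Kf8, Ke8, Kg7, Ke7, Kg6, Kf6, Nc8, Nc6, Nb5, Nb3, Nc2, e7, b3, b4.
White has 15 legal moves and is not in check → neither.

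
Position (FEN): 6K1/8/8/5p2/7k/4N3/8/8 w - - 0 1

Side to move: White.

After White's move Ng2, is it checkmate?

After Ng2: black king on h4; in check: yes, from the white knight on g2.
Black has 5 legal replies: Kh5, Kg5, Kg4, Kh3, Kg3.
In check but a legal move exists → not checkmate.

no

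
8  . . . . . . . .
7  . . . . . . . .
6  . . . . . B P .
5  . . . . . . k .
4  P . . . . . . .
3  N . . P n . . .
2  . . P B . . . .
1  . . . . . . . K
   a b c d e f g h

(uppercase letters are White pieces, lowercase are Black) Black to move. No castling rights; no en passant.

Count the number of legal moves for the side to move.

7

Black to move; king on g5.
In check: yes, from the white bishop on f6.
Legal moves: Kh6, Kxg6, Kxf6, Kh5, Kf5, Kg4, Kf4.
Count: 7.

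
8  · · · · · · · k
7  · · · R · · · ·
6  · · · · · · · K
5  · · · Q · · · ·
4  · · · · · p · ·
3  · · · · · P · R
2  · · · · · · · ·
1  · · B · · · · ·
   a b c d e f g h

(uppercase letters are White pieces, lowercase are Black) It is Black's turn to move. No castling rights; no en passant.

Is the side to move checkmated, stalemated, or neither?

stalemate

Black to move; black king on h8.
In check: no.
King squares — g7: attacked by Kh6; h7: attacked by Kh6; g8: attacked by Qd5.
Legal moves for Black: none.
Not in check and no legal moves → stalemate.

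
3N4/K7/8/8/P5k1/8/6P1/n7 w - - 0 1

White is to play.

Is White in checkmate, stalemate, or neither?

neither

White to move; white king on a7.
In check: no.
Legal moves for White: Nf7, Nb7, Ne6, Nc6, Kb8, Ka8, Kb7, Kb6, Ka6, a5, g3.
White has 11 legal moves and is not in check → neither.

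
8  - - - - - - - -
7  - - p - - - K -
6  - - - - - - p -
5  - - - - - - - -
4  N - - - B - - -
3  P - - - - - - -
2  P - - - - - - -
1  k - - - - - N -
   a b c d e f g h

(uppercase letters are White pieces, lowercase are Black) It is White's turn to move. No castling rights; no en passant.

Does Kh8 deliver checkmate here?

After Kh8: black king on a1; in check: no.
Black is not in check, so this cannot be checkmate.

no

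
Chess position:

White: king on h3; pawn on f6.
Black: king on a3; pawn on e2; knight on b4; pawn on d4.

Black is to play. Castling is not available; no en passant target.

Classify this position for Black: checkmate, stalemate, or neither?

neither

Black to move; black king on a3.
In check: no.
Legal moves for Black: Nc6, Na6, Nd5, Nd3, Nc2, Na2, Ka4, Kb3, Kb2, Ka2, d3, e1=Q, e1=R, e1=B, e1=N.
Black has 15 legal moves and is not in check → neither.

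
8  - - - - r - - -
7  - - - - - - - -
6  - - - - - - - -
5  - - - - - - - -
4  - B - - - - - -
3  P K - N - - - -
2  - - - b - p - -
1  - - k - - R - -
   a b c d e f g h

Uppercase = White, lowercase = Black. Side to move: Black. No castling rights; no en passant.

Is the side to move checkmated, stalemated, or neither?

Black to move; black king on c1.
In check: yes, from the white rook on f1 and the white knight on d3.
King squares — b1: attacked by Rf1; d1: attacked by Rf1; b2: attacked by Kb3; c2: attacked by Kb3; d2: own bishop.
Legal moves for Black: none.
In check with no legal moves → checkmate.

checkmate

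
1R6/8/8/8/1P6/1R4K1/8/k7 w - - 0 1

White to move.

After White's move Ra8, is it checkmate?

yes

After Ra8: black king on a1; in check: yes, from the white rook on a8.
King squares — b1: attacked by Rb3; a2: attacked by Ra8; b2: attacked by Rb3.
Black has no legal moves → checkmate.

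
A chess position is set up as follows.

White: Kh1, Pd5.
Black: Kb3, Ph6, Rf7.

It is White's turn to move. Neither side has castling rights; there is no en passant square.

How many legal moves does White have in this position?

4

White to move; king on h1.
In check: no.
Legal moves: Kh2, Kg2, Kg1, d6.
Count: 4.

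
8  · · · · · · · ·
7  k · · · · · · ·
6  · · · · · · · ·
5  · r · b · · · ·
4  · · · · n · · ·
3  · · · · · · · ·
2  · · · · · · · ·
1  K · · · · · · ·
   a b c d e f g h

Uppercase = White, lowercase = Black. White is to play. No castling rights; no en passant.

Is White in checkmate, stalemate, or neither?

White to move; white king on a1.
In check: no.
King squares — b1: attacked by Rb5; a2: attacked by Bd5; b2: attacked by Rb5.
Legal moves for White: none.
Not in check and no legal moves → stalemate.

stalemate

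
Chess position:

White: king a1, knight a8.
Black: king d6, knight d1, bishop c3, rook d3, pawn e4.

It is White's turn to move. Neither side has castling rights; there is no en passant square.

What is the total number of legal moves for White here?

2

White to move; king on a1.
In check: yes, from the black bishop on c3.
Legal moves: Ka2, Kb1.
Count: 2.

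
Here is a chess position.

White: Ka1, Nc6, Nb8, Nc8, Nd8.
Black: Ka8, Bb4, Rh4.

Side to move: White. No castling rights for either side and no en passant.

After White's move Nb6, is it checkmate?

After Nb6: black king on a8; in check: yes, from the white knight on b6.
King squares — a7: attacked by Nc6; b7: attacked by Nd8; b8: attacked by Nc6.
Black has no legal moves → checkmate.

yes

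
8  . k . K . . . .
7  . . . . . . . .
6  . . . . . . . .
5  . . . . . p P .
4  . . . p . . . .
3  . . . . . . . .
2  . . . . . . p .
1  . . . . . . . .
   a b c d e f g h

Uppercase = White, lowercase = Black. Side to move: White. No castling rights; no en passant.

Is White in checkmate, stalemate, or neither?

neither

White to move; white king on d8.
In check: no.
Legal moves for White: Ke8, Ke7, Kd7, g6.
White has 4 legal moves and is not in check → neither.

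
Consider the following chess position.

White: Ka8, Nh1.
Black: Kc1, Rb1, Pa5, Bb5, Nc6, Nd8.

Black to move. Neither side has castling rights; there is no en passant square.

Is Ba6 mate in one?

After Ba6: white king on a8; in check: no.
White is not in check, so this cannot be checkmate.

no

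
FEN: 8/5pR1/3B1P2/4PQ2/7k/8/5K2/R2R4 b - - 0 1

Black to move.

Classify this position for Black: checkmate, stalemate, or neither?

stalemate

Black to move; black king on h4.
In check: no.
King squares — g3: attacked by Kf2; h3: attacked by Qf5; g4: attacked by Qf5; g5: attacked by Qf5; h5: attacked by Qf5.
Legal moves for Black: none.
Not in check and no legal moves → stalemate.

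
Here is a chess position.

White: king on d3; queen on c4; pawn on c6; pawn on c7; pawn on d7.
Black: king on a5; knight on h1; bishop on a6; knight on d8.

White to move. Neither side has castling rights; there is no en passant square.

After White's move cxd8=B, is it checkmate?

After cxd8=B: black king on a5; in check: yes, from the white bishop on d8.
King squares — a4: attacked by Qc4; b4: attacked by Qc4; b5: attacked by Qc4; a6: own bishop; b6: attacked by Bd8.
Black has no legal moves → checkmate.

yes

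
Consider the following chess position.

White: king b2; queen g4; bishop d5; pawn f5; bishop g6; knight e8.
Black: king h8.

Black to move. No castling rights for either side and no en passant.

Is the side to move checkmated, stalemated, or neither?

Black to move; black king on h8.
In check: no.
King squares — g7: attacked by Ne8; h7: attacked by Bg6; g8: attacked by Bd5.
Legal moves for Black: none.
Not in check and no legal moves → stalemate.

stalemate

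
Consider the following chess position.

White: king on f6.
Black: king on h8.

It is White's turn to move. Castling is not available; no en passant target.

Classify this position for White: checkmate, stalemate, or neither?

White to move; white king on f6.
In check: no.
Legal moves for White: Kf7, Ke7, Kg6, Ke6, Kg5, Kf5, Ke5.
White has 7 legal moves and is not in check → neither.

neither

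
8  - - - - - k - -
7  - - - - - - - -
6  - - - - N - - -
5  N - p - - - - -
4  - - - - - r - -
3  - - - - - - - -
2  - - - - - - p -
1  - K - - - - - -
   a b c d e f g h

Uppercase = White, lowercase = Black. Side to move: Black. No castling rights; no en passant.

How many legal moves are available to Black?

4

Black to move; king on f8.
In check: yes, from the white knight on e6.
Legal moves: Kg8, Ke8, Kf7, Ke7.
Count: 4.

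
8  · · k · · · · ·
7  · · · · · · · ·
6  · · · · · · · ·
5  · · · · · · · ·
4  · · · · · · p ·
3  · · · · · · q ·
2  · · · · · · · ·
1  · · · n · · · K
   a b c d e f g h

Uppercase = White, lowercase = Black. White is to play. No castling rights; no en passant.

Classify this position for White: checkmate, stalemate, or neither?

White to move; white king on h1.
In check: no.
King squares — g1: attacked by Qg3; g2: attacked by Qg3; h2: attacked by Qg3.
Legal moves for White: none.
Not in check and no legal moves → stalemate.

stalemate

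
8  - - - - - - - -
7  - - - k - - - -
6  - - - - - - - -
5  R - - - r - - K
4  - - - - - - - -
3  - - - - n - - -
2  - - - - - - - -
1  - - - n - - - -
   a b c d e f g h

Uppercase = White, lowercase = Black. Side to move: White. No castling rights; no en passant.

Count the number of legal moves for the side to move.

White to move; king on h5.
In check: yes, from the black rook on e5.
Legal moves: Kh6, Kg6, Kh4, Rxe5.
Count: 4.

4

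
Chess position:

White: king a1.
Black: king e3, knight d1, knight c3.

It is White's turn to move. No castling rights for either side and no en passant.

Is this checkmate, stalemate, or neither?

stalemate

White to move; white king on a1.
In check: no.
King squares — b1: attacked by Nc3; a2: attacked by Nc3; b2: attacked by Nd1.
Legal moves for White: none.
Not in check and no legal moves → stalemate.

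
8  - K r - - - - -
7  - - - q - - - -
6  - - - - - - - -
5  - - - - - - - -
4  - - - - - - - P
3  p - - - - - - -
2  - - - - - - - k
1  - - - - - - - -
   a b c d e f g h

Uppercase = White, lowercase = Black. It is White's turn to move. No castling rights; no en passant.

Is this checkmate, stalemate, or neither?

White to move; white king on b8.
In check: yes, from the black rook on c8.
King squares — a7: attacked by Qd7; b7: attacked by Qd7; c7: attacked by Qd7; a8: attacked by Rc8; c8: attacked by Qd7.
Legal moves for White: none.
In check with no legal moves → checkmate.

checkmate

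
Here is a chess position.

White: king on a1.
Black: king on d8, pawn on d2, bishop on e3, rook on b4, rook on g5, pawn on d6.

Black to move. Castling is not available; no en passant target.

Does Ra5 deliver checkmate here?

After Ra5: white king on a1; in check: yes, from the black rook on a5.
King squares — b1: attacked by Rb4; a2: attacked by Ra5; b2: attacked by Rb4.
White has no legal moves → checkmate.

yes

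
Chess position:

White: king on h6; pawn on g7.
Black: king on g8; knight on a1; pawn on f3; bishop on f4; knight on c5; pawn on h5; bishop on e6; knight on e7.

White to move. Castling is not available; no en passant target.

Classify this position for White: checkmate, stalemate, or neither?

neither

White to move; white king on h6.
In check: yes, from the black bishop on f4.
King squares — g5: attacked by Bf4; h5: available; g6: attacked by Ne7; g7: own pawn; h7: attacked by Kg8.
Legal moves for White: Kxh5.
White is in check but has 1 legal move → neither.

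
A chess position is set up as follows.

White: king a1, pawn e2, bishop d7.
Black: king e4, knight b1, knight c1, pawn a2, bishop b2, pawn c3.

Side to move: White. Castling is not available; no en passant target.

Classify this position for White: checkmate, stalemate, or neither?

White to move; white king on a1.
In check: yes, from the black bishop on b2.
King squares — b1: attacked by Pa2; a2: attacked by Nc1; b2: attacked by Pc3.
Legal moves for White: none.
In check with no legal moves → checkmate.

checkmate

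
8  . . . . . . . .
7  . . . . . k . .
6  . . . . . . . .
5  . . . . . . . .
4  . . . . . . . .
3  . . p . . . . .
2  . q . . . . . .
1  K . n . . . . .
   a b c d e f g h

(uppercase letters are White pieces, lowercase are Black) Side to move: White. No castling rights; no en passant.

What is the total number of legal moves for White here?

White to move; king on a1.
In check: yes, from the black queen on b2.
Legal moves: none.
Count: 0.

0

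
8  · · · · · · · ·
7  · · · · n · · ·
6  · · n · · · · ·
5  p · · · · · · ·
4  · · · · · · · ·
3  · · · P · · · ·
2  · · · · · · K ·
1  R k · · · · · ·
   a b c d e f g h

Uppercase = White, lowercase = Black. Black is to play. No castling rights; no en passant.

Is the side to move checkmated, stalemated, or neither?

neither

Black to move; black king on b1.
In check: yes, from the white rook on a1.
Legal moves for Black: Kc2, Kb2, Kxa1.
Black is in check but has 3 legal moves → neither.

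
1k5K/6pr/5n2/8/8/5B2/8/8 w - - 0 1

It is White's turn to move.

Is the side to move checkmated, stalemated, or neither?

checkmate

White to move; white king on h8.
In check: yes, from the black rook on h7.
King squares — g7: attacked by Rh7; h7: attacked by Nf6; g8: attacked by Nf6.
Legal moves for White: none.
In check with no legal moves → checkmate.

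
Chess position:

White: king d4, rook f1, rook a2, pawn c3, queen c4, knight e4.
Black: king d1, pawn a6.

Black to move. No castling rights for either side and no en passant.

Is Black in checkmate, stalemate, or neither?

checkmate

Black to move; black king on d1.
In check: yes, from the white rook on f1.
King squares — c1: attacked by Rf1; e1: attacked by Rf1; c2: attacked by Ra2; d2: attacked by Ra2; e2: attacked by Ra2.
Legal moves for Black: none.
In check with no legal moves → checkmate.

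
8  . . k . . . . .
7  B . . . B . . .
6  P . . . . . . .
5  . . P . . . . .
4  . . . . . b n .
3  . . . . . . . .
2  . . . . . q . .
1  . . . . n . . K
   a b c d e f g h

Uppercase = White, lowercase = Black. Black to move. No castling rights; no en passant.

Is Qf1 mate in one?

yes

After Qf1: white king on h1; in check: yes, from the black queen on f1.
King squares — g1: attacked by Qf1; g2: attacked by Ne1; h2: attacked by Bf4.
White has no legal moves → checkmate.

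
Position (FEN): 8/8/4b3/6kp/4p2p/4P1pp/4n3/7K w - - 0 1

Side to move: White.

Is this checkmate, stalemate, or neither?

stalemate

White to move; white king on h1.
In check: no.
King squares — g1: attacked by Ne2; g2: attacked by Ph3; h2: attacked by Pg3.
Legal moves for White: none.
Not in check and no legal moves → stalemate.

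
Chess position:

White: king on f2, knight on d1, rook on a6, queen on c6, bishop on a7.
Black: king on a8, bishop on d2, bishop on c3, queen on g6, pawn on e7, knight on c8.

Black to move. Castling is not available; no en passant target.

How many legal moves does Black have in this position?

1

Black to move; king on a8.
In check: yes, from the white queen on c6.
Legal moves: Qxc6.
Count: 1.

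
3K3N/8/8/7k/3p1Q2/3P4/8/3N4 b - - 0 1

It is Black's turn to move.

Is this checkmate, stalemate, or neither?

stalemate

Black to move; black king on h5.
In check: no.
King squares — g4: attacked by Qf4; h4: attacked by Qf4; g5: attacked by Qf4; g6: attacked by Nh8; h6: attacked by Qf4.
Legal moves for Black: none.
Not in check and no legal moves → stalemate.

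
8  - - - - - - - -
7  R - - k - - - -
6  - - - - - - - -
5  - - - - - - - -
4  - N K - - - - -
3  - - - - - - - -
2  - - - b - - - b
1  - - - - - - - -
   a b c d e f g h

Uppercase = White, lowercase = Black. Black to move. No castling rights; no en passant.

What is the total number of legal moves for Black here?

Black to move; king on d7.
In check: yes, from the white rook on a7.
Legal moves: Ke8, Kd8, Kc8, Ke6, Kd6, Bc7.
Count: 6.

6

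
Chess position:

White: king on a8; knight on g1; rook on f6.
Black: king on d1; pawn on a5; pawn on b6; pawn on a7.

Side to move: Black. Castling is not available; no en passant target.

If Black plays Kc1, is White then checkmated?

After Kc1: white king on a8; in check: no.
White is not in check, so this cannot be checkmate.

no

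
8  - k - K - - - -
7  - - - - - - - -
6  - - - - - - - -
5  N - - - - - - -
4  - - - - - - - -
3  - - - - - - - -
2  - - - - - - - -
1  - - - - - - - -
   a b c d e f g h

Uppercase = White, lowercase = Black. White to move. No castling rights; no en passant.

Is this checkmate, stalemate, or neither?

White to move; white king on d8.
In check: no.
Legal moves for White: Ke8, Ke7, Kd7, Nb7, Nc6+, Nc4, Nb3.
White has 7 legal moves and is not in check → neither.

neither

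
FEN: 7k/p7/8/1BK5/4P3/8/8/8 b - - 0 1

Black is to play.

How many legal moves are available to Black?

5

Black to move; king on h8.
In check: no.
Legal moves: Kg8, Kh7, Kg7, a6, a5.
Count: 5.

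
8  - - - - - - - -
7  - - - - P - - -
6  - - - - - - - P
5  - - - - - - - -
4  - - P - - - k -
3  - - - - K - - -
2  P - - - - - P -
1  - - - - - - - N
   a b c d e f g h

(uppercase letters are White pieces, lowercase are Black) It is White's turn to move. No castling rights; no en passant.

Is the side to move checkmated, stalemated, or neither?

neither

White to move; white king on e3.
In check: no.
Legal moves for White: Ke4, Kd4, Kd3, Kf2, Ke2, Kd2, Ng3, Nf2+, e8=Q, e8=R, e8=B, e8=N, h7, c5, g3, a3, a4.
White has 17 legal moves and is not in check → neither.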